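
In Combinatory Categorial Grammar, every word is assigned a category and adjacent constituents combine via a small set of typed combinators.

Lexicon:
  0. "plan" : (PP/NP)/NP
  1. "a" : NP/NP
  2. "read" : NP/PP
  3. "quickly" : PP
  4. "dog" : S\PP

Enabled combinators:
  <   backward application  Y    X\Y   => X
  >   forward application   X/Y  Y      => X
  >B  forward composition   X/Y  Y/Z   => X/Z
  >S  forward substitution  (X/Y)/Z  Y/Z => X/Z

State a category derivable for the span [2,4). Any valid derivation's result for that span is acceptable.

[0,5] S   <
  [0,4] PP   >
    [0,2] PP/NP   >S
      [0,1] "plan" : (PP/NP)/NP
      [1,2] "a" : NP/NP
    [2,4] NP   >
      [2,3] "read" : NP/PP
      [3,4] "quickly" : PP
  [4,5] "dog" : S\PP

NP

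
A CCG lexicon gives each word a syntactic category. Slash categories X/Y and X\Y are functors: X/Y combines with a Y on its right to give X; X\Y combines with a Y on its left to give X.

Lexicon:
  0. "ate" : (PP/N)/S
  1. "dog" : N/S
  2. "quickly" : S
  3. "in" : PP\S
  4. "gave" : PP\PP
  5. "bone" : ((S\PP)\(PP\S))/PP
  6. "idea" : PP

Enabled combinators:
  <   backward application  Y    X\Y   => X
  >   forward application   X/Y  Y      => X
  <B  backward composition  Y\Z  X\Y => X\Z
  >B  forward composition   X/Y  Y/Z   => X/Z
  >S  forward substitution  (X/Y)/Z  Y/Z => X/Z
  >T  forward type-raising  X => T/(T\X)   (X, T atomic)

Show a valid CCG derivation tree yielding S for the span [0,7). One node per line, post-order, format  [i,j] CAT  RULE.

[0,1] (PP/N)/S  lex  "ate"
[1,2] N/S  lex  "dog"
[0,2] PP/S  >S  k=1
[2,3] S  lex  "quickly"
[0,3] PP  >  k=2
[3,4] PP\S  lex  "in"
[4,5] PP\PP  lex  "gave"
[3,5] PP\S  <B  k=4
[5,6] ((S\PP)\(PP\S))/PP  lex  "bone"
[6,7] PP  lex  "idea"
[5,7] (S\PP)\(PP\S)  >  k=6
[3,7] S\PP  <  k=5
[0,7] S  <  k=3

[0,7] S   <
  [0,3] PP   >
    [0,2] PP/S   >S
      [0,1] "ate" : (PP/N)/S
      [1,2] "dog" : N/S
    [2,3] "quickly" : S
  [3,7] S\PP   <
    [3,5] PP\S   <B
      [3,4] "in" : PP\S
      [4,5] "gave" : PP\PP
    [5,7] (S\PP)\(PP\S)   >
      [5,6] "bone" : ((S\PP)\(PP\S))/PP
      [6,7] "idea" : PP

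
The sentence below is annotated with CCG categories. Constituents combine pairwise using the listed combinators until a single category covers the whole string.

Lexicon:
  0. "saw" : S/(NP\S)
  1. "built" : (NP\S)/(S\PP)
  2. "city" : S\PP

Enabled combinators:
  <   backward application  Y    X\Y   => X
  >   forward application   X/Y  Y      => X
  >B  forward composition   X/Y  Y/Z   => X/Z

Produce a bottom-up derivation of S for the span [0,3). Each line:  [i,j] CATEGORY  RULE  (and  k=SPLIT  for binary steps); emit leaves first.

[0,3] S   >
  [0,1] "saw" : S/(NP\S)
  [1,3] NP\S   >
    [1,2] "built" : (NP\S)/(S\PP)
    [2,3] "city" : S\PP

[0,1] S/(NP\S)  lex  "saw"
[1,2] (NP\S)/(S\PP)  lex  "built"
[2,3] S\PP  lex  "city"
[1,3] NP\S  >  k=2
[0,3] S  >  k=1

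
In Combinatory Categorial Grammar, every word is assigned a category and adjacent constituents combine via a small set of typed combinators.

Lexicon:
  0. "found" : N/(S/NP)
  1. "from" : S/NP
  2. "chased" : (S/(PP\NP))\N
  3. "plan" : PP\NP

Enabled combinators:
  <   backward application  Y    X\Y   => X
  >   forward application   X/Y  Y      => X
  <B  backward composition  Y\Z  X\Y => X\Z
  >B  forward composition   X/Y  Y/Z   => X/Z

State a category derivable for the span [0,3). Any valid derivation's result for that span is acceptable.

S/(PP\NP)

[0,4] S   >
  [0,3] S/(PP\NP)   <
    [0,2] N   >
      [0,1] "found" : N/(S/NP)
      [1,2] "from" : S/NP
    [2,3] "chased" : (S/(PP\NP))\N
  [3,4] "plan" : PP\NP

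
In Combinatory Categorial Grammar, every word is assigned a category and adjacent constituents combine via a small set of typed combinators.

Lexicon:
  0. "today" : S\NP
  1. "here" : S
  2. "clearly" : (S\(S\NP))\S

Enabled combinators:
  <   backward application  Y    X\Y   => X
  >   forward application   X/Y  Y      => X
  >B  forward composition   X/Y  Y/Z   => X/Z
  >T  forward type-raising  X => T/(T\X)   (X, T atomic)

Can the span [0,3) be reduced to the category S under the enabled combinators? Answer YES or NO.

[0,3] S   <
  [0,1] "today" : S\NP
  [1,3] S\(S\NP)   <
    [1,2] "here" : S
    [2,3] "clearly" : (S\(S\NP))\S

YES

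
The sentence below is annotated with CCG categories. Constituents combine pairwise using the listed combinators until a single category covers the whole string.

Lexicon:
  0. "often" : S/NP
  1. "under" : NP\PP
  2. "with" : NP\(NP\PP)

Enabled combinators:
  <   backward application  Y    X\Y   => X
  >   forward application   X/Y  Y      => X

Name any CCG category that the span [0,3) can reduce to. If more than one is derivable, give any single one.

[0,3] S   >
  [0,1] "often" : S/NP
  [1,3] NP   <
    [1,2] "under" : NP\PP
    [2,3] "with" : NP\(NP\PP)

S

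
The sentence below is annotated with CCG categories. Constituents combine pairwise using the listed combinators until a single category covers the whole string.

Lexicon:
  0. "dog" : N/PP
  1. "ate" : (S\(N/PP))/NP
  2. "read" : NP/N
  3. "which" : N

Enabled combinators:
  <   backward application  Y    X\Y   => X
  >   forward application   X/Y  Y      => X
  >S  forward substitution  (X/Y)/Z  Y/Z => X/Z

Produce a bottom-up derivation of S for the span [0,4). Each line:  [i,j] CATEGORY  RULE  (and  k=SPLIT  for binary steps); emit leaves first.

[0,4] S   <
  [0,1] "dog" : N/PP
  [1,4] S\(N/PP)   >
    [1,2] "ate" : (S\(N/PP))/NP
    [2,4] NP   >
      [2,3] "read" : NP/N
      [3,4] "which" : N

[0,1] N/PP  lex  "dog"
[1,2] (S\(N/PP))/NP  lex  "ate"
[2,3] NP/N  lex  "read"
[3,4] N  lex  "which"
[2,4] NP  >  k=3
[1,4] S\(N/PP)  >  k=2
[0,4] S  <  k=1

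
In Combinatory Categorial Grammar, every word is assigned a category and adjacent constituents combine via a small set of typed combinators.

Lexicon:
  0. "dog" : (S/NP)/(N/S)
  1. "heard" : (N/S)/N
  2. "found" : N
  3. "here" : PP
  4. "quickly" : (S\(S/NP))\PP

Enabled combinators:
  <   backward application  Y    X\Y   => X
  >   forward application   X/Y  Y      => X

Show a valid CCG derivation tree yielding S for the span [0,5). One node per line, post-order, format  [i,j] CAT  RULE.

[0,5] S   <
  [0,3] S/NP   >
    [0,1] "dog" : (S/NP)/(N/S)
    [1,3] N/S   >
      [1,2] "heard" : (N/S)/N
      [2,3] "found" : N
  [3,5] S\(S/NP)   <
    [3,4] "here" : PP
    [4,5] "quickly" : (S\(S/NP))\PP

[0,1] (S/NP)/(N/S)  lex  "dog"
[1,2] (N/S)/N  lex  "heard"
[2,3] N  lex  "found"
[1,3] N/S  >  k=2
[0,3] S/NP  >  k=1
[3,4] PP  lex  "here"
[4,5] (S\(S/NP))\PP  lex  "quickly"
[3,5] S\(S/NP)  <  k=4
[0,5] S  <  k=3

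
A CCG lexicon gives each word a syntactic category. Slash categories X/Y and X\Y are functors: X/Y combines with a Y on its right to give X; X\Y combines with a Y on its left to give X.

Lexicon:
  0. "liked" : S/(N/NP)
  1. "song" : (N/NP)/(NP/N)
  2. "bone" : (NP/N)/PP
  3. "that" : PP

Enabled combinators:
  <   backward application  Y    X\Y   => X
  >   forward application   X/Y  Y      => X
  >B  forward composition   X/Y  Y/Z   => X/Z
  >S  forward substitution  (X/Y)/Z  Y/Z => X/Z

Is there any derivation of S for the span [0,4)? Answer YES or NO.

YES

[0,4] S   >
  [0,1] "liked" : S/(N/NP)
  [1,4] N/NP   >
    [1,2] "song" : (N/NP)/(NP/N)
    [2,4] NP/N   >
      [2,3] "bone" : (NP/N)/PP
      [3,4] "that" : PP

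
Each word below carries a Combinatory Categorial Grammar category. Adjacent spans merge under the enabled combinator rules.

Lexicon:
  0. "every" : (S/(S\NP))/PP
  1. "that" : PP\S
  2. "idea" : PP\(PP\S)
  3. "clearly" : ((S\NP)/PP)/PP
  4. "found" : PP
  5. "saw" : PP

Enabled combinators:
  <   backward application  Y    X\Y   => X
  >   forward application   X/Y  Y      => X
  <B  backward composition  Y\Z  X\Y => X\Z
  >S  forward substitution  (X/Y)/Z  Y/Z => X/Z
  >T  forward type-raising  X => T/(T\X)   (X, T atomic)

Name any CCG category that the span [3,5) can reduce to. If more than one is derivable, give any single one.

(S\NP)/PP

[0,6] S   >
  [0,3] S/(S\NP)   >
    [0,1] "every" : (S/(S\NP))/PP
    [1,3] PP   <
      [1,2] "that" : PP\S
      [2,3] "idea" : PP\(PP\S)
  [3,6] S\NP   >
    [3,5] (S\NP)/PP   >
      [3,4] "clearly" : ((S\NP)/PP)/PP
      [4,5] "found" : PP
    [5,6] "saw" : PP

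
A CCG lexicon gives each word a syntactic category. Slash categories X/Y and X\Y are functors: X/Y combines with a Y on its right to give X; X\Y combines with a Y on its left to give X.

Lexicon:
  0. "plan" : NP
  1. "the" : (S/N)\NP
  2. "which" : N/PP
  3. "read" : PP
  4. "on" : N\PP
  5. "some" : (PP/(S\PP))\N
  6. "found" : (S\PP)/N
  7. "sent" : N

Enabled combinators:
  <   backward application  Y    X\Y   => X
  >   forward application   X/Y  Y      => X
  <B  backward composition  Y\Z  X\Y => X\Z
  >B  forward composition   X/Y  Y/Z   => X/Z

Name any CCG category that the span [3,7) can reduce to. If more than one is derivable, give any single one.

[0,8] S   >
  [0,7] S/N   >B
    [0,3] S/PP   >B
      [0,2] S/N   <
        [0,1] "plan" : NP
        [1,2] "the" : (S/N)\NP
      [2,3] "which" : N/PP
    [3,7] PP/N   >B
      [3,6] PP/(S\PP)   <
        [3,5] N   <
          [3,4] "read" : PP
          [4,5] "on" : N\PP
        [5,6] "some" : (PP/(S\PP))\N
      [6,7] "found" : (S\PP)/N
  [7,8] "sent" : N

PP/N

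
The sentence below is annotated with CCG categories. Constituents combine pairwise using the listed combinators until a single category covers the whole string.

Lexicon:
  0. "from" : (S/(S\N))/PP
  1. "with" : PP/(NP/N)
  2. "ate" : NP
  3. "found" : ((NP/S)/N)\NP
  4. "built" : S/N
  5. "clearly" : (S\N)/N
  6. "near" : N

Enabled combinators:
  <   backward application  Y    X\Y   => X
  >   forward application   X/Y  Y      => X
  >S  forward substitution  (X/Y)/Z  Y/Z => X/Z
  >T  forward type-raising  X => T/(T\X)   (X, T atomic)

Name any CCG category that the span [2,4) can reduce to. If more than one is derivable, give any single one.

(NP/S)/N

[0,7] S   >
  [0,5] S/(S\N)   >
    [0,1] "from" : (S/(S\N))/PP
    [1,5] PP   >
      [1,2] "with" : PP/(NP/N)
      [2,5] NP/N   >S
        [2,4] (NP/S)/N   <
          [2,3] "ate" : NP
          [3,4] "found" : ((NP/S)/N)\NP
        [4,5] "built" : S/N
  [5,7] S\N   >
    [5,6] "clearly" : (S\N)/N
    [6,7] "near" : N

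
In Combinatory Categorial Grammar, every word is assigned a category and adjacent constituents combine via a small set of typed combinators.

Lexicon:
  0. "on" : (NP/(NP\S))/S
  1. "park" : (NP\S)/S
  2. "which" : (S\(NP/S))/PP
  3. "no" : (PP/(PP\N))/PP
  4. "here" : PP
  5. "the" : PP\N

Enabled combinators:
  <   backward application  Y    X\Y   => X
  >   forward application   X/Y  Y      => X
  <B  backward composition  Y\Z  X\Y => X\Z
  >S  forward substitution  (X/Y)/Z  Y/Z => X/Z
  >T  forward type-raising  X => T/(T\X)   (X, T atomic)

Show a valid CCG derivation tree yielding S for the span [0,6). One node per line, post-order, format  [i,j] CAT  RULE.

[0,1] (NP/(NP\S))/S  lex  "on"
[1,2] (NP\S)/S  lex  "park"
[0,2] NP/S  >S  k=1
[2,3] (S\(NP/S))/PP  lex  "which"
[3,4] (PP/(PP\N))/PP  lex  "no"
[4,5] PP  lex  "here"
[3,5] PP/(PP\N)  >  k=4
[5,6] PP\N  lex  "the"
[3,6] PP  >  k=5
[2,6] S\(NP/S)  >  k=3
[0,6] S  <  k=2

[0,6] S   <
  [0,2] NP/S   >S
    [0,1] "on" : (NP/(NP\S))/S
    [1,2] "park" : (NP\S)/S
  [2,6] S\(NP/S)   >
    [2,3] "which" : (S\(NP/S))/PP
    [3,6] PP   >
      [3,5] PP/(PP\N)   >
        [3,4] "no" : (PP/(PP\N))/PP
        [4,5] "here" : PP
      [5,6] "the" : PP\N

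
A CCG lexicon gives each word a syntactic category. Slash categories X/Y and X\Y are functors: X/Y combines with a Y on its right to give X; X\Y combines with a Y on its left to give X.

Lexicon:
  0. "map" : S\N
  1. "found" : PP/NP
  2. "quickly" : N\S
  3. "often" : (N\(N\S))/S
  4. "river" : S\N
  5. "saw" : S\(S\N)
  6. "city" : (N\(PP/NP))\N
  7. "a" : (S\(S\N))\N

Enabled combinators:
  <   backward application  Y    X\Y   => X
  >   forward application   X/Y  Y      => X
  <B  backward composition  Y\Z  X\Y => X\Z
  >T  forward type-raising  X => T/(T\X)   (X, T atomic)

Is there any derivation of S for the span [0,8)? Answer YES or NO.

[0,8] S   <
  [0,1] "map" : S\N
  [1,8] S\(S\N)   <
    [1,7] N   <
      [1,2] "found" : PP/NP
      [2,7] N\(PP/NP)   <
        [2,6] N   <
          [2,3] "quickly" : N\S
          [3,6] N\(N\S)   >
            [3,4] "often" : (N\(N\S))/S
            [4,6] S   <
              [4,5] "river" : S\N
              [5,6] "saw" : S\(S\N)
        [6,7] "city" : (N\(PP/NP))\N
    [7,8] "a" : (S\(S\N))\N

YES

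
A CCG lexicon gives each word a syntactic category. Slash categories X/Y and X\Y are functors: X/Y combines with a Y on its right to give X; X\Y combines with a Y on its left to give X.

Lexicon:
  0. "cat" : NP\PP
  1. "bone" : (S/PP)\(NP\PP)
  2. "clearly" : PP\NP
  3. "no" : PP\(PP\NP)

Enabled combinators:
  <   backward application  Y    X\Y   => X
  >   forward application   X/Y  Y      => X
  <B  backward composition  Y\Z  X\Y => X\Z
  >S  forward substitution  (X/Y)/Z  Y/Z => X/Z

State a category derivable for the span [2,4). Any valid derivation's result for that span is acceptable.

[0,4] S   >
  [0,2] S/PP   <
    [0,1] "cat" : NP\PP
    [1,2] "bone" : (S/PP)\(NP\PP)
  [2,4] PP   <
    [2,3] "clearly" : PP\NP
    [3,4] "no" : PP\(PP\NP)

PP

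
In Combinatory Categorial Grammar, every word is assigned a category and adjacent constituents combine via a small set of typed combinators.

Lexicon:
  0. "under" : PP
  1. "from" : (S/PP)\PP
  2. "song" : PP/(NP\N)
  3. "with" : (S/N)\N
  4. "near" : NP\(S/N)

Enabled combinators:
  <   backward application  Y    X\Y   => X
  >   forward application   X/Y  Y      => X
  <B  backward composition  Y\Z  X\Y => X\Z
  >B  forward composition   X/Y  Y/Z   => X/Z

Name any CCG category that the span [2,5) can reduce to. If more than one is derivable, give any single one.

[0,5] S   >
  [0,2] S/PP   <
    [0,1] "under" : PP
    [1,2] "from" : (S/PP)\PP
  [2,5] PP   >
    [2,3] "song" : PP/(NP\N)
    [3,5] NP\N   <B
      [3,4] "with" : (S/N)\N
      [4,5] "near" : NP\(S/N)

PP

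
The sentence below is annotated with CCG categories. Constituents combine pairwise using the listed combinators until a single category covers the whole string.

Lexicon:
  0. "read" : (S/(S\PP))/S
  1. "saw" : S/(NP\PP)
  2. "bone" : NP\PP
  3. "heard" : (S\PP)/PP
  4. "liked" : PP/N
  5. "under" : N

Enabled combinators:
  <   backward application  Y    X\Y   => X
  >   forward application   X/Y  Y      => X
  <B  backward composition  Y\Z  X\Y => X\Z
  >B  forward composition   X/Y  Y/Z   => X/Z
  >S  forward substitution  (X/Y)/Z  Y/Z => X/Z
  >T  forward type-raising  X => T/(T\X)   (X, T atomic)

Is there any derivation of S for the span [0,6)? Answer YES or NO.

YES

[0,6] S   >
  [0,3] S/(S\PP)   >
    [0,1] "read" : (S/(S\PP))/S
    [1,3] S   >
      [1,2] "saw" : S/(NP\PP)
      [2,3] "bone" : NP\PP
  [3,6] S\PP   >
    [3,4] "heard" : (S\PP)/PP
    [4,6] PP   >
      [4,5] "liked" : PP/N
      [5,6] "under" : N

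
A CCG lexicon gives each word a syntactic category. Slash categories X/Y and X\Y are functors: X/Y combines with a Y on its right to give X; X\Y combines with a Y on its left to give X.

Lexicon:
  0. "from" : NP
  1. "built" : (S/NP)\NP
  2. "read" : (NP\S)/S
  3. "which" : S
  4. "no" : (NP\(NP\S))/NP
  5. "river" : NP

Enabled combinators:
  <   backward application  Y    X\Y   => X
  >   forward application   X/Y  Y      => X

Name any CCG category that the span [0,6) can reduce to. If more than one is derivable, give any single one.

S

[0,6] S   >
  [0,2] S/NP   <
    [0,1] "from" : NP
    [1,2] "built" : (S/NP)\NP
  [2,6] NP   <
    [2,4] NP\S   >
      [2,3] "read" : (NP\S)/S
      [3,4] "which" : S
    [4,6] NP\(NP\S)   >
      [4,5] "no" : (NP\(NP\S))/NP
      [5,6] "river" : NP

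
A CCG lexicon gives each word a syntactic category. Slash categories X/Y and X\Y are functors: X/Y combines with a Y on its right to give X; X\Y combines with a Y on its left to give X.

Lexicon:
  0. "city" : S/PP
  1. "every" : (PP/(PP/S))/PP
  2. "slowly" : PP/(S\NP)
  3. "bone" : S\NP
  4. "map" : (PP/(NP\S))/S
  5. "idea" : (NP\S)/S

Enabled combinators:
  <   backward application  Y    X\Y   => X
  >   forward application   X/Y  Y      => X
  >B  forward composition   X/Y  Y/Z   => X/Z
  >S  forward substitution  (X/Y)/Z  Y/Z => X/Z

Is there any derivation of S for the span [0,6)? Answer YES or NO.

YES

[0,6] S   >
  [0,1] "city" : S/PP
  [1,6] PP   >
    [1,4] PP/(PP/S)   >
      [1,2] "every" : (PP/(PP/S))/PP
      [2,4] PP   >
        [2,3] "slowly" : PP/(S\NP)
        [3,4] "bone" : S\NP
    [4,6] PP/S   >S
      [4,5] "map" : (PP/(NP\S))/S
      [5,6] "idea" : (NP\S)/S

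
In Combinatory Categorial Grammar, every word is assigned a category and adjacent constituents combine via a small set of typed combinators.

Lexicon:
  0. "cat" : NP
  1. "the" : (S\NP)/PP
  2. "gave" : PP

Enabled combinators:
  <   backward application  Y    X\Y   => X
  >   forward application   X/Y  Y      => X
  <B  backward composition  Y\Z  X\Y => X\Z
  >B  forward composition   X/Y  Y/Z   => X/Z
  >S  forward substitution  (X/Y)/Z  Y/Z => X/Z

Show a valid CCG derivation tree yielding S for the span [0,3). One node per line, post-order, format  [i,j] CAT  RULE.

[0,1] NP  lex  "cat"
[1,2] (S\NP)/PP  lex  "the"
[2,3] PP  lex  "gave"
[1,3] S\NP  >  k=2
[0,3] S  <  k=1

[0,3] S   <
  [0,1] "cat" : NP
  [1,3] S\NP   >
    [1,2] "the" : (S\NP)/PP
    [2,3] "gave" : PP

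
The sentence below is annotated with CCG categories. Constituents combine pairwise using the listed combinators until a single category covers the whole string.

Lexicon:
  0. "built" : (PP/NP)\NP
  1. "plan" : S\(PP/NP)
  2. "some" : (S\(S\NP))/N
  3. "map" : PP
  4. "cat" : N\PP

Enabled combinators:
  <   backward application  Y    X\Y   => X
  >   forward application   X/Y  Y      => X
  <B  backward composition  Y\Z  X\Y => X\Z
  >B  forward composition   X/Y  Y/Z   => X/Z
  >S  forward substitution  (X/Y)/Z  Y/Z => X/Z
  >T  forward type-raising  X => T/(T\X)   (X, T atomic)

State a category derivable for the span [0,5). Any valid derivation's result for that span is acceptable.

[0,5] S   <
  [0,2] S\NP   <B
    [0,1] "built" : (PP/NP)\NP
    [1,2] "plan" : S\(PP/NP)
  [2,5] S\(S\NP)   >
    [2,3] "some" : (S\(S\NP))/N
    [3,5] N   >
      [3,4] N/(N\PP)   >T
        [3,4] "map" : PP
      [4,5] "cat" : N\PP

S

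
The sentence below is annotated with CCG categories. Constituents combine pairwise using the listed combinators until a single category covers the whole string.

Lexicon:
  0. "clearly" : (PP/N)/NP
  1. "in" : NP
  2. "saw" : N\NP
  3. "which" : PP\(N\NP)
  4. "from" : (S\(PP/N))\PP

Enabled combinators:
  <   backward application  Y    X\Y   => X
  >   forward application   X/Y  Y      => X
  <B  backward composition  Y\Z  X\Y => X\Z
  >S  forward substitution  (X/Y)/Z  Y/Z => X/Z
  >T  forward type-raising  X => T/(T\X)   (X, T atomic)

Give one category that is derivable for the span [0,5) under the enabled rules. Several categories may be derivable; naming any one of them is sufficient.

[0,5] S   <
  [0,2] PP/N   >
    [0,1] "clearly" : (PP/N)/NP
    [1,2] "in" : NP
  [2,5] S\(PP/N)   <
    [2,4] PP   <
      [2,3] "saw" : N\NP
      [3,4] "which" : PP\(N\NP)
    [4,5] "from" : (S\(PP/N))\PP

S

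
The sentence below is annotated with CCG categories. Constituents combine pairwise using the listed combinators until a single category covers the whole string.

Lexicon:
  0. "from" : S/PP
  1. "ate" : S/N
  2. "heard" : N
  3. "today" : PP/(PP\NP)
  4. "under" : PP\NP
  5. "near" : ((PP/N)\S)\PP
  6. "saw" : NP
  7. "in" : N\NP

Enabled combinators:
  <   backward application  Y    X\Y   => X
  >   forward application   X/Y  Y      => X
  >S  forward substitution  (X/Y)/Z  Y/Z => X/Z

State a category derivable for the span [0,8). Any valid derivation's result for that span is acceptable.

S

[0,8] S   >
  [0,1] "from" : S/PP
  [1,8] PP   >
    [1,6] PP/N   <
      [1,3] S   >
        [1,2] "ate" : S/N
        [2,3] "heard" : N
      [3,6] (PP/N)\S   <
        [3,5] PP   >
          [3,4] "today" : PP/(PP\NP)
          [4,5] "under" : PP\NP
        [5,6] "near" : ((PP/N)\S)\PP
    [6,8] N   <
      [6,7] "saw" : NP
      [7,8] "in" : N\NP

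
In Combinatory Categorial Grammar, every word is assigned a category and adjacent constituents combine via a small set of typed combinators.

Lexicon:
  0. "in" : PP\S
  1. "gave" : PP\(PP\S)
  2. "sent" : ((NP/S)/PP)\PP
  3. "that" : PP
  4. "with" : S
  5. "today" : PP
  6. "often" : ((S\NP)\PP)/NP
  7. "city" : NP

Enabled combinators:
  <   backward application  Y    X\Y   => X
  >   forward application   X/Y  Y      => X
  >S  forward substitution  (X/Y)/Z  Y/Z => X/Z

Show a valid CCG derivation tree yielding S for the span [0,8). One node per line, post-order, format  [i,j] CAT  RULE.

[0,8] S   <
  [0,5] NP   >
    [0,4] NP/S   >
      [0,3] (NP/S)/PP   <
        [0,2] PP   <
          [0,1] "in" : PP\S
          [1,2] "gave" : PP\(PP\S)
        [2,3] "sent" : ((NP/S)/PP)\PP
      [3,4] "that" : PP
    [4,5] "with" : S
  [5,8] S\NP   <
    [5,6] "today" : PP
    [6,8] (S\NP)\PP   >
      [6,7] "often" : ((S\NP)\PP)/NP
      [7,8] "city" : NP

[0,1] PP\S  lex  "in"
[1,2] PP\(PP\S)  lex  "gave"
[0,2] PP  <  k=1
[2,3] ((NP/S)/PP)\PP  lex  "sent"
[0,3] (NP/S)/PP  <  k=2
[3,4] PP  lex  "that"
[0,4] NP/S  >  k=3
[4,5] S  lex  "with"
[0,5] NP  >  k=4
[5,6] PP  lex  "today"
[6,7] ((S\NP)\PP)/NP  lex  "often"
[7,8] NP  lex  "city"
[6,8] (S\NP)\PP  >  k=7
[5,8] S\NP  <  k=6
[0,8] S  <  k=5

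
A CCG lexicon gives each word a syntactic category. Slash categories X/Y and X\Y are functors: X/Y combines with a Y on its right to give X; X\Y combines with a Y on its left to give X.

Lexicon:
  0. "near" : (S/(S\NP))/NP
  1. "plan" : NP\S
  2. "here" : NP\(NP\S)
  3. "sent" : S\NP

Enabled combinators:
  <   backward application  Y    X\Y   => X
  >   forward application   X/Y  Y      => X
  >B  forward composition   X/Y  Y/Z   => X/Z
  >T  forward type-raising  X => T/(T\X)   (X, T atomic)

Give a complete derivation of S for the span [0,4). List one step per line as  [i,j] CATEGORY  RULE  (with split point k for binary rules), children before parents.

[0,1] (S/(S\NP))/NP  lex  "near"
[1,2] NP\S  lex  "plan"
[2,3] NP\(NP\S)  lex  "here"
[1,3] NP  <  k=2
[0,3] S/(S\NP)  >  k=1
[3,4] S\NP  lex  "sent"
[0,4] S  >  k=3

[0,4] S   >
  [0,3] S/(S\NP)   >
    [0,1] "near" : (S/(S\NP))/NP
    [1,3] NP   <
      [1,2] "plan" : NP\S
      [2,3] "here" : NP\(NP\S)
  [3,4] "sent" : S\NP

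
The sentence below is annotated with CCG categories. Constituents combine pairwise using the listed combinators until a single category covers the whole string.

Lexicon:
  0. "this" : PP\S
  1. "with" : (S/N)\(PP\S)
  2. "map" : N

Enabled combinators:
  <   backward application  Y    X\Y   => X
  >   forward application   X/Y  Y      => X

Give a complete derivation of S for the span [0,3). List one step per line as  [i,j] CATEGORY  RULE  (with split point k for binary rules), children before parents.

[0,3] S   >
  [0,2] S/N   <
    [0,1] "this" : PP\S
    [1,2] "with" : (S/N)\(PP\S)
  [2,3] "map" : N

[0,1] PP\S  lex  "this"
[1,2] (S/N)\(PP\S)  lex  "with"
[0,2] S/N  <  k=1
[2,3] N  lex  "map"
[0,3] S  >  k=2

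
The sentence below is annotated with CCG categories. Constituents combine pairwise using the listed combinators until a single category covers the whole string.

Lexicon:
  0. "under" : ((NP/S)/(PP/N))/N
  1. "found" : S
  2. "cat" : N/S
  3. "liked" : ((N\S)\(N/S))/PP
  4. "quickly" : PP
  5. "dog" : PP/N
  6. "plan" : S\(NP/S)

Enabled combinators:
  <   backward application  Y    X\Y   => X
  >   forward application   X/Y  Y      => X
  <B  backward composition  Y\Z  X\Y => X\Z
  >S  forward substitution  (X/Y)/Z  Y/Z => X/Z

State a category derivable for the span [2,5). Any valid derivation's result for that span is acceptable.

[0,7] S   <
  [0,6] NP/S   >
    [0,5] (NP/S)/(PP/N)   >
      [0,1] "under" : ((NP/S)/(PP/N))/N
      [1,5] N   <
        [1,2] "found" : S
        [2,5] N\S   <
          [2,3] "cat" : N/S
          [3,5] (N\S)\(N/S)   >
            [3,4] "liked" : ((N\S)\(N/S))/PP
            [4,5] "quickly" : PP
    [5,6] "dog" : PP/N
  [6,7] "plan" : S\(NP/S)

N\S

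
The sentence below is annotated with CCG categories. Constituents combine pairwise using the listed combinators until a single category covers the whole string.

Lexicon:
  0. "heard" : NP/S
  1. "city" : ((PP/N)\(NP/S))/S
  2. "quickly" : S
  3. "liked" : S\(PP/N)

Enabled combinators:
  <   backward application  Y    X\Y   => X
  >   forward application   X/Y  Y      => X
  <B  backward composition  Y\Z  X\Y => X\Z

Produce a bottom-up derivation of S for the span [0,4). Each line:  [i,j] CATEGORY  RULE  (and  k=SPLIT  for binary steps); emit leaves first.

[0,1] NP/S  lex  "heard"
[1,2] ((PP/N)\(NP/S))/S  lex  "city"
[2,3] S  lex  "quickly"
[1,3] (PP/N)\(NP/S)  >  k=2
[0,3] PP/N  <  k=1
[3,4] S\(PP/N)  lex  "liked"
[0,4] S  <  k=3

[0,4] S   <
  [0,3] PP/N   <
    [0,1] "heard" : NP/S
    [1,3] (PP/N)\(NP/S)   >
      [1,2] "city" : ((PP/N)\(NP/S))/S
      [2,3] "quickly" : S
  [3,4] "liked" : S\(PP/N)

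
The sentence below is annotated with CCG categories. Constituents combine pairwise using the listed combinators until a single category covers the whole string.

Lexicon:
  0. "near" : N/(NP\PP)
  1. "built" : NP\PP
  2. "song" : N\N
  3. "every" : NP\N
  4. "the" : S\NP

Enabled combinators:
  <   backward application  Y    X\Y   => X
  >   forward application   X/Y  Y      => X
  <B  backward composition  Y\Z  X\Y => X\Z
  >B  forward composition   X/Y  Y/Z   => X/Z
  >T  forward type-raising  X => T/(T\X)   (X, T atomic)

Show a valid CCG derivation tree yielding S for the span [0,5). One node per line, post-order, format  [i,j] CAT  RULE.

[0,5] S   <
  [0,4] NP   <
    [0,2] N   >
      [0,1] "near" : N/(NP\PP)
      [1,2] "built" : NP\PP
    [2,4] NP\N   <B
      [2,3] "song" : N\N
      [3,4] "every" : NP\N
  [4,5] "the" : S\NP

[0,1] N/(NP\PP)  lex  "near"
[1,2] NP\PP  lex  "built"
[0,2] N  >  k=1
[2,3] N\N  lex  "song"
[3,4] NP\N  lex  "every"
[2,4] NP\N  <B  k=3
[0,4] NP  <  k=2
[4,5] S\NP  lex  "the"
[0,5] S  <  k=4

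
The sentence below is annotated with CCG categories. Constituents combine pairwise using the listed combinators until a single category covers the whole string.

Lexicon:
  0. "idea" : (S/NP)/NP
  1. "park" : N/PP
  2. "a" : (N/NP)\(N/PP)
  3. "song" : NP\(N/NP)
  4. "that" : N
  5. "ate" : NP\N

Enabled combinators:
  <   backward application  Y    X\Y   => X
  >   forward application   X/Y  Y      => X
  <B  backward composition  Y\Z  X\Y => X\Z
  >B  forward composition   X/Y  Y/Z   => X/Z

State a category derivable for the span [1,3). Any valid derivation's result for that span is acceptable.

N/NP

[0,6] S   >
  [0,4] S/NP   >
    [0,1] "idea" : (S/NP)/NP
    [1,4] NP   <
      [1,3] N/NP   <
        [1,2] "park" : N/PP
        [2,3] "a" : (N/NP)\(N/PP)
      [3,4] "song" : NP\(N/NP)
  [4,6] NP   <
    [4,5] "that" : N
    [5,6] "ate" : NP\N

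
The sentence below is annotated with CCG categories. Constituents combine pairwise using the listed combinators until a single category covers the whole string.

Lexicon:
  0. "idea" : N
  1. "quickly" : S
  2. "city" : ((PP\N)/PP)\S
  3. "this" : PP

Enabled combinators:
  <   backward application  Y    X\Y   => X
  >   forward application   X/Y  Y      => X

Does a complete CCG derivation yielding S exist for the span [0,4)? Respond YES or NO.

NO

N S ((PP\N)/PP)\S PP
CKY chart[0,4] = {PP}; S ∉ chart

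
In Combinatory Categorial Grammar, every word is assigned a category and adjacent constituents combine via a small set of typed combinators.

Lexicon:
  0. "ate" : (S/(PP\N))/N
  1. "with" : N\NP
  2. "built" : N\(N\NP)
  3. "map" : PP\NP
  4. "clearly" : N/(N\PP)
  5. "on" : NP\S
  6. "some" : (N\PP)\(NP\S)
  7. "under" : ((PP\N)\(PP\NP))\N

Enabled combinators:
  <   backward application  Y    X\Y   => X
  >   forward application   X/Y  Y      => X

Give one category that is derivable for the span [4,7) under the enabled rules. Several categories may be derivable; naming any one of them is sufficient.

[0,8] S   >
  [0,3] S/(PP\N)   >
    [0,1] "ate" : (S/(PP\N))/N
    [1,3] N   <
      [1,2] "with" : N\NP
      [2,3] "built" : N\(N\NP)
  [3,8] PP\N   <
    [3,4] "map" : PP\NP
    [4,8] (PP\N)\(PP\NP)   <
      [4,7] N   >
        [4,5] "clearly" : N/(N\PP)
        [5,7] N\PP   <
          [5,6] "on" : NP\S
          [6,7] "some" : (N\PP)\(NP\S)
      [7,8] "under" : ((PP\N)\(PP\NP))\N

N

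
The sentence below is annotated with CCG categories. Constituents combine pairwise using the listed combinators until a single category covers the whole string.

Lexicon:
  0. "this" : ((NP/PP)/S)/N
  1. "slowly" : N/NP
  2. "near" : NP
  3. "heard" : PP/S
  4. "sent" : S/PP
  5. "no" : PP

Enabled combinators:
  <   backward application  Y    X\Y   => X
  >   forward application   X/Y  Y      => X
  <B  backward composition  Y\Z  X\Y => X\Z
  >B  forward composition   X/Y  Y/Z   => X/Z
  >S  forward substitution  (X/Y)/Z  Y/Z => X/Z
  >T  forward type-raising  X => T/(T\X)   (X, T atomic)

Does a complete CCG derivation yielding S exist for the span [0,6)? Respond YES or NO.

NO

((NP/PP)/S)/N N/NP NP PP/S S/PP PP
CKY chart[0,6] = {(NP/PP)/(S\PP), N/(N\NP), NP, NP/(NP\NP), NP/(PP\PP), NP/(S\S), PP/(PP\NP), S/(S\NP)}; S ∉ chart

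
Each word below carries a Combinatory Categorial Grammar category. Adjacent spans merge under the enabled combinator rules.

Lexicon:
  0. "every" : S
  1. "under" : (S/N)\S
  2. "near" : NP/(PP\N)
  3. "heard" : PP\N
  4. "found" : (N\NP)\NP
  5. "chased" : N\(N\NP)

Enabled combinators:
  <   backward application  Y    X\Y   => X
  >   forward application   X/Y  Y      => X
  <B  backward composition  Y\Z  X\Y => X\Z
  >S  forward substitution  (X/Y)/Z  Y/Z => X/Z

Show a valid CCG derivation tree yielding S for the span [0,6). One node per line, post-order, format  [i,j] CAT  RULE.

[0,1] S  lex  "every"
[1,2] (S/N)\S  lex  "under"
[0,2] S/N  <  k=1
[2,3] NP/(PP\N)  lex  "near"
[3,4] PP\N  lex  "heard"
[2,4] NP  >  k=3
[4,5] (N\NP)\NP  lex  "found"
[2,5] N\NP  <  k=4
[5,6] N\(N\NP)  lex  "chased"
[2,6] N  <  k=5
[0,6] S  >  k=2

[0,6] S   >
  [0,2] S/N   <
    [0,1] "every" : S
    [1,2] "under" : (S/N)\S
  [2,6] N   <
    [2,5] N\NP   <
      [2,4] NP   >
        [2,3] "near" : NP/(PP\N)
        [3,4] "heard" : PP\N
      [4,5] "found" : (N\NP)\NP
    [5,6] "chased" : N\(N\NP)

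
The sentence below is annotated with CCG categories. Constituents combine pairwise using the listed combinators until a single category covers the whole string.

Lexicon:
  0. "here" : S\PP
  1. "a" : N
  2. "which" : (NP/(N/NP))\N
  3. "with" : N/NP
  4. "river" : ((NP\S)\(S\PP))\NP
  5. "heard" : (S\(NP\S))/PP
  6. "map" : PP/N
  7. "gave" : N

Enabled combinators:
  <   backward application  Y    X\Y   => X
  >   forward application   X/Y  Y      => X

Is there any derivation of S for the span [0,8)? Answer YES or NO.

[0,8] S   <
  [0,5] NP\S   <
    [0,1] "here" : S\PP
    [1,5] (NP\S)\(S\PP)   <
      [1,4] NP   >
        [1,3] NP/(N/NP)   <
          [1,2] "a" : N
          [2,3] "which" : (NP/(N/NP))\N
        [3,4] "with" : N/NP
      [4,5] "river" : ((NP\S)\(S\PP))\NP
  [5,8] S\(NP\S)   >
    [5,6] "heard" : (S\(NP\S))/PP
    [6,8] PP   >
      [6,7] "map" : PP/N
      [7,8] "gave" : N

YES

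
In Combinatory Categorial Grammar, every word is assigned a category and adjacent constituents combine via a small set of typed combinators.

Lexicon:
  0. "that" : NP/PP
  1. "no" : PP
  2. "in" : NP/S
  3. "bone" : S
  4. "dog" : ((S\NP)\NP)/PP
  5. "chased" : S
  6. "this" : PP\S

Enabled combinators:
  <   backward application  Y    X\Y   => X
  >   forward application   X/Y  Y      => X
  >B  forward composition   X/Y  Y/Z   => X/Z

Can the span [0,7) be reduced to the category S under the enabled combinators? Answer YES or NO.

[0,7] S   <
  [0,2] NP   >
    [0,1] "that" : NP/PP
    [1,2] "no" : PP
  [2,7] S\NP   <
    [2,4] NP   >
      [2,3] "in" : NP/S
      [3,4] "bone" : S
    [4,7] (S\NP)\NP   >
      [4,5] "dog" : ((S\NP)\NP)/PP
      [5,7] PP   <
        [5,6] "chased" : S
        [6,7] "this" : PP\S

YES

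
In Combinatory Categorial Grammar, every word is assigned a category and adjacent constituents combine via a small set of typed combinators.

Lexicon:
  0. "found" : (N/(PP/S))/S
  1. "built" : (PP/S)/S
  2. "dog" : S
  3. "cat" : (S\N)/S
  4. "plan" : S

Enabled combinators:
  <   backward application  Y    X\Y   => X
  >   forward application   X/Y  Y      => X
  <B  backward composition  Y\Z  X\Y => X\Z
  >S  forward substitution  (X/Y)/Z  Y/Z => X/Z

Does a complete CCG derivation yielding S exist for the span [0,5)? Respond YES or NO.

[0,5] S   <
  [0,3] N   >
    [0,2] N/S   >S
      [0,1] "found" : (N/(PP/S))/S
      [1,2] "built" : (PP/S)/S
    [2,3] "dog" : S
  [3,5] S\N   >
    [3,4] "cat" : (S\N)/S
    [4,5] "plan" : S

YES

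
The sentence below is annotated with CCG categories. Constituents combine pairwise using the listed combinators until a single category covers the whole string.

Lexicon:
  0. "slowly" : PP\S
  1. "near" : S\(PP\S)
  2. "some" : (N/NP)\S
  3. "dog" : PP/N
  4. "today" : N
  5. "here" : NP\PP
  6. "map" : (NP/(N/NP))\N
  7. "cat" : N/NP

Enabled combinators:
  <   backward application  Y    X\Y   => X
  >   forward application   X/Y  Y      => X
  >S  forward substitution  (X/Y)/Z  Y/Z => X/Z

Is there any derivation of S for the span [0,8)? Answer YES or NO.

PP\S S\(PP\S) (N/NP)\S PP/N N NP\PP (NP/(N/NP))\N N/NP
CKY chart[0,8] = {NP}; S ∉ chart

NO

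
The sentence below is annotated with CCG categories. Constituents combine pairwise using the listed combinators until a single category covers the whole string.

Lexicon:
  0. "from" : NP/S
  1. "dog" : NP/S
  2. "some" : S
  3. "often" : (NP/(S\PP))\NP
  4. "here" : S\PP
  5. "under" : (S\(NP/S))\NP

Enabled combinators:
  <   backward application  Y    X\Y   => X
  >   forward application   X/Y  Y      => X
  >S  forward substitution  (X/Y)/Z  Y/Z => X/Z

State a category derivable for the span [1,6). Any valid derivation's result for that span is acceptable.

[0,6] S   <
  [0,1] "from" : NP/S
  [1,6] S\(NP/S)   <
    [1,5] NP   >
      [1,4] NP/(S\PP)   <
        [1,3] NP   >
          [1,2] "dog" : NP/S
          [2,3] "some" : S
        [3,4] "often" : (NP/(S\PP))\NP
      [4,5] "here" : S\PP
    [5,6] "under" : (S\(NP/S))\NP

S\(NP/S)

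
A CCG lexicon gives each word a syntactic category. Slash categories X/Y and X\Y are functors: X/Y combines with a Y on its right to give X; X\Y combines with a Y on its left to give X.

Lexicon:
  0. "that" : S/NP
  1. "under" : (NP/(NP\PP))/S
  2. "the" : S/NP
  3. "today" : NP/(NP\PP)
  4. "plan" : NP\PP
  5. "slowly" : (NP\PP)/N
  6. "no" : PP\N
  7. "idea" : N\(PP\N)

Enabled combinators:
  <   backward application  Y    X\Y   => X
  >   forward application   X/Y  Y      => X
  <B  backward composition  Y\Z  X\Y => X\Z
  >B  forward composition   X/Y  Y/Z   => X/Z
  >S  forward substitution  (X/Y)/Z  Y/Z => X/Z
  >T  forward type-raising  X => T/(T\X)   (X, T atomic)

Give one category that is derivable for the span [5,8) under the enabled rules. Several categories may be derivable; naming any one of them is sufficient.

[0,8] S   >
  [0,1] "that" : S/NP
  [1,8] NP   >
    [1,5] NP/(NP\PP)   >
      [1,2] "under" : (NP/(NP\PP))/S
      [2,5] S   >
        [2,3] "the" : S/NP
        [3,5] NP   >
          [3,4] "today" : NP/(NP\PP)
          [4,5] "plan" : NP\PP
    [5,8] NP\PP   >
      [5,6] "slowly" : (NP\PP)/N
      [6,8] N   <
        [6,7] "no" : PP\N
        [7,8] "idea" : N\(PP\N)

NP\PP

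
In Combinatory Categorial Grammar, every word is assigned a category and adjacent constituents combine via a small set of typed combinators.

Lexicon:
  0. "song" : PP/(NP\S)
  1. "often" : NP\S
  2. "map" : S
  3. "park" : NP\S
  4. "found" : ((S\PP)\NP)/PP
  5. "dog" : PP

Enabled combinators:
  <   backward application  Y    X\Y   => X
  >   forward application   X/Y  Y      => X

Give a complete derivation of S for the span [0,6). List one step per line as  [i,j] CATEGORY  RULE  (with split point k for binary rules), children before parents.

[0,1] PP/(NP\S)  lex  "song"
[1,2] NP\S  lex  "often"
[0,2] PP  >  k=1
[2,3] S  lex  "map"
[3,4] NP\S  lex  "park"
[2,4] NP  <  k=3
[4,5] ((S\PP)\NP)/PP  lex  "found"
[5,6] PP  lex  "dog"
[4,6] (S\PP)\NP  >  k=5
[2,6] S\PP  <  k=4
[0,6] S  <  k=2

[0,6] S   <
  [0,2] PP   >
    [0,1] "song" : PP/(NP\S)
    [1,2] "often" : NP\S
  [2,6] S\PP   <
    [2,4] NP   <
      [2,3] "map" : S
      [3,4] "park" : NP\S
    [4,6] (S\PP)\NP   >
      [4,5] "found" : ((S\PP)\NP)/PP
      [5,6] "dog" : PP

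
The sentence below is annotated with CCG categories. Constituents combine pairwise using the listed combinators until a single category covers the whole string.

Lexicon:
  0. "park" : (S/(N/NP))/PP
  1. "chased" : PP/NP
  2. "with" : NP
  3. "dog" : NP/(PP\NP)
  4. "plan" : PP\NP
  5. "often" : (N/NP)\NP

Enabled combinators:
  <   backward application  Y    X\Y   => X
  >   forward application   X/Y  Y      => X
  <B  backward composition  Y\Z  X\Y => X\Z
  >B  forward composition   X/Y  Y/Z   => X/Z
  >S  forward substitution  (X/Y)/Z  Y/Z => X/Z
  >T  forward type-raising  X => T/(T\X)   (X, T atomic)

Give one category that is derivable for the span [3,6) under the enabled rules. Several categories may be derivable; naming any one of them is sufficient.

[0,6] S   >
  [0,3] S/(N/NP)   >
    [0,1] "park" : (S/(N/NP))/PP
    [1,3] PP   >
      [1,2] "chased" : PP/NP
      [2,3] "with" : NP
  [3,6] N/NP   <
    [3,5] NP   >
      [3,4] "dog" : NP/(PP\NP)
      [4,5] "plan" : PP\NP
    [5,6] "often" : (N/NP)\NP

N/NP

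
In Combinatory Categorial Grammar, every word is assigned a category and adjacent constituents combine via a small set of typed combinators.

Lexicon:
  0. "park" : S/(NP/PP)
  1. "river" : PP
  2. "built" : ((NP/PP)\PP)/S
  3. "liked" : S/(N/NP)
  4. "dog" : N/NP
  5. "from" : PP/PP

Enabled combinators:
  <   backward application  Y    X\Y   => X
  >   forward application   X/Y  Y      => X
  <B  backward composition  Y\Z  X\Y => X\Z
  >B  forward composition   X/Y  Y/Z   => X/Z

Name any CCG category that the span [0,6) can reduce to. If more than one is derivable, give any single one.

[0,6] S   >
  [0,1] "park" : S/(NP/PP)
  [1,6] NP/PP   >B
    [1,5] NP/PP   <
      [1,2] "river" : PP
      [2,5] (NP/PP)\PP   >
        [2,3] "built" : ((NP/PP)\PP)/S
        [3,5] S   >
          [3,4] "liked" : S/(N/NP)
          [4,5] "dog" : N/NP
    [5,6] "from" : PP/PP

S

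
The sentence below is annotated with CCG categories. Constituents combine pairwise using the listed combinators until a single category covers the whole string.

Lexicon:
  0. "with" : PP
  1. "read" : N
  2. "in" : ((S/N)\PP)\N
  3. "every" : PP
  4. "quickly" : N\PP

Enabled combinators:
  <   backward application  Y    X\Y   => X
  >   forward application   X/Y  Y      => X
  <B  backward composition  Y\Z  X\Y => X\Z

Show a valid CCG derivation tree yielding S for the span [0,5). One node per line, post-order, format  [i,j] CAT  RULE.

[0,1] PP  lex  "with"
[1,2] N  lex  "read"
[2,3] ((S/N)\PP)\N  lex  "in"
[1,3] (S/N)\PP  <  k=2
[0,3] S/N  <  k=1
[3,4] PP  lex  "every"
[4,5] N\PP  lex  "quickly"
[3,5] N  <  k=4
[0,5] S  >  k=3

[0,5] S   >
  [0,3] S/N   <
    [0,1] "with" : PP
    [1,3] (S/N)\PP   <
      [1,2] "read" : N
      [2,3] "in" : ((S/N)\PP)\N
  [3,5] N   <
    [3,4] "every" : PP
    [4,5] "quickly" : N\PP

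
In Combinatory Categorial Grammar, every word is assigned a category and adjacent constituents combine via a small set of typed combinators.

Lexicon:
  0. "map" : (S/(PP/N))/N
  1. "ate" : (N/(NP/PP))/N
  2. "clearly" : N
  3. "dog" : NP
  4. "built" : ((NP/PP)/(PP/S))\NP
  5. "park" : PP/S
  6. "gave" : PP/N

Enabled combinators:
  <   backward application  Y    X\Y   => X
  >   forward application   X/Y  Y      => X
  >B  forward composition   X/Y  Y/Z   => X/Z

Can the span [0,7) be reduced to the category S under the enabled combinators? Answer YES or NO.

YES

[0,7] S   >
  [0,6] S/(PP/N)   >
    [0,1] "map" : (S/(PP/N))/N
    [1,6] N   >
      [1,3] N/(NP/PP)   >
        [1,2] "ate" : (N/(NP/PP))/N
        [2,3] "clearly" : N
      [3,6] NP/PP   >
        [3,5] (NP/PP)/(PP/S)   <
          [3,4] "dog" : NP
          [4,5] "built" : ((NP/PP)/(PP/S))\NP
        [5,6] "park" : PP/S
  [6,7] "gave" : PP/N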